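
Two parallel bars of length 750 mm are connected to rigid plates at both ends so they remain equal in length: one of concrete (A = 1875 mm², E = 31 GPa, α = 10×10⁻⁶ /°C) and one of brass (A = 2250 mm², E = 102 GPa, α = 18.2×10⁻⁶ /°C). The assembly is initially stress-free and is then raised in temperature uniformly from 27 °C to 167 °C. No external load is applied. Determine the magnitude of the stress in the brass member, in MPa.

σ ≈ 23.7 MPa (compressive)

Both members must finish at the same length. With the larger α, the brass tends to over-expand; the plates restrain it, putting the brass in compression and the concrete in tension. With no external load the two internal forces are equal and opposite, magnitude P.
Setting the final lengths equal and cancelling L: (α₁ − α₂)ΔT = P/(A₁E₁) + P/(A₂E₂).
|α₁ − α₂|·ΔT = 8.2×10⁻⁶ × 140 = 0.001148.
1/(A₁E₁) + 1/(A₂E₂) = 1/(1875×31×10³) + 1/(2250×102×10³) = 2.156×10⁻⁸ N⁻¹.
P = 0.001148 / 2.156×10⁻⁸ = 53240 N = 53.24 kN.
σ_{brass} = P/A₂ = 53240/2250 = 23.66 MPa, compressive.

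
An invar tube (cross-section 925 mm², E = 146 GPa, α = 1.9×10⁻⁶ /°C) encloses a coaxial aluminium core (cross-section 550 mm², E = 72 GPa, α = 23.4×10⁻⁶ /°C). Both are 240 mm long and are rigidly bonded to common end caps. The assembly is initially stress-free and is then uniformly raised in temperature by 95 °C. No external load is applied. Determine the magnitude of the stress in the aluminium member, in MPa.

σ ≈ 114 MPa (compressive)

Both members must finish at the same length. With the larger α, the aluminium tends to over-expand; the plates restrain it, putting the aluminium in compression and the invar in tension. With no external load the two internal forces are equal and opposite, magnitude P.
Setting the final lengths equal and cancelling L: (α₁ − α₂)ΔT = P/(A₁E₁) + P/(A₂E₂).
|α₁ − α₂|·ΔT = 21.5×10⁻⁶ × 95 = 0.002042.
1/(A₁E₁) + 1/(A₂E₂) = 1/(925×146×10³) + 1/(550×72×10³) = 3.266×10⁻⁸ N⁻¹.
P = 0.002042 / 3.266×10⁻⁸ = 62540 N = 62.54 kN.
σ_{aluminium} = P/A₂ = 62540/550 = 113.7 MPa, compressive.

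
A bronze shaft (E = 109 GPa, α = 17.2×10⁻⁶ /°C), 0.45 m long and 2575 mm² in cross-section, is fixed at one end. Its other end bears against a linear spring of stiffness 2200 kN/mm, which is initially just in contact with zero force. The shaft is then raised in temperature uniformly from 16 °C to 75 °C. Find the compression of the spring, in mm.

δ ≈ 0.101 mm

Free thermal expansion: δ_free = αΔT L = 17.2×10⁻⁶ × 59 × 450 = 0.4567 mm.
Let P be the compressive force at the spring. The shaft shortens elastically by PL/(AE) and the spring compresses by P/k; together these equal δ_free.
So P = δ_free / [L/(AE) + 1/k] = 0.4567 / [ 450/(2575×109×10³) + 1/(2200×10³) ].
P = 0.4567 / 2.058×10⁻⁶ = 221900 N.
Spring compression = P/k = 221900/(2200×10³) = 0.1009 mm.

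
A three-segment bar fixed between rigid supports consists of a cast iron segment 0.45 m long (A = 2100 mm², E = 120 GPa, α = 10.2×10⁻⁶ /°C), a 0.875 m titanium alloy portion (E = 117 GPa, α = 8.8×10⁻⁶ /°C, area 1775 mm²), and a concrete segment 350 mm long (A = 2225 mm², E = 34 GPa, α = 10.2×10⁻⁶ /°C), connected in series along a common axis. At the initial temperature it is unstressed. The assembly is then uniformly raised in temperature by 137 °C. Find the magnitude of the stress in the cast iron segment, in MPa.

σ ≈ 97.4 MPa (compressive)

Free thermal expansion of the whole bar: Σ αᵢΔT Lᵢ = 10.2×10⁻⁶×137×450 + 8.8×10⁻⁶×137×875 + 10.2×10⁻⁶×137×350 = 2.173 mm.
The rigid supports impose zero overall length change; the single axial force P common to all segments must satisfy P Σ Lᵢ/(AᵢEᵢ) = δ_free.
Σ Lᵢ/(AᵢEᵢ) = 450/(2100×120×10³) + 875/(1775×117×10³) + 350/(2225×34×10³) = 1.063×10⁻⁵ mm/N.
Hence P = δ_free / Σ(L/AE) = 2.173/1.063×10⁻⁵ = 204.5 kN (compressive).
σ_{cast iron} = P / A = 204500 / 2100 = 97.38 MPa.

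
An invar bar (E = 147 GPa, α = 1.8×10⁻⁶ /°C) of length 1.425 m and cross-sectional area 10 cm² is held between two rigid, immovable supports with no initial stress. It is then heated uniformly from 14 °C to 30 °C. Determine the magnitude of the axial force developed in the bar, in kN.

With zero net strain, σ = E·αΔT = 147 GPa × 1.8×10⁻⁶ × 16 = 4.234 MPa.
Axial force P = σA = 4.234 × 1000 = 4234 N = 4.234 kN, compressive.

P ≈ 4.23 kN (compressive)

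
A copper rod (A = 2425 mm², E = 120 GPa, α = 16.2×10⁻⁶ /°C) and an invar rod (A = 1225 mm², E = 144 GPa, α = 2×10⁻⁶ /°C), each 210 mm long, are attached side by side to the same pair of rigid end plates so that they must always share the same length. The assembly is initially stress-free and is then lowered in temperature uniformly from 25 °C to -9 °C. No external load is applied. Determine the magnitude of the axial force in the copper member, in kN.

Equilibrium of a rigid end plate with no external load gives equal and opposite internal forces ±P in the two members. Since α_{copper} > α_{invar}, cooling drives the copper into tension and the invar into compression.
Equating the net (thermal + elastic) strains gives |α₁ − α₂|·ΔT = P·[1/(A₁E₁) + 1/(A₂E₂)].
|α₁ − α₂|·ΔT = 14.2×10⁻⁶ × 34 = 0.0004828.
1/(A₁E₁) + 1/(A₂E₂) = 1/(2425×120×10³) + 1/(1225×144×10³) = 9.105×10⁻⁹ N⁻¹.
P = 0.0004828 / 9.105×10⁻⁹ = 53020 N = 53.02 kN.

P ≈ 53 kN (tensile in the copper)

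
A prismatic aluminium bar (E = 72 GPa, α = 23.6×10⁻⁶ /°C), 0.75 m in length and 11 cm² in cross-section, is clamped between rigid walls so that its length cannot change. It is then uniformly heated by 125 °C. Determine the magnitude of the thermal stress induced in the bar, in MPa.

Because both ends are immovable the net strain is zero, and the suppressed thermal strain is αΔT = 23.6×10⁻⁶ × 125 = 2950×10⁻⁶.
Hence σ = E·αΔT = 72×10³ × 2950×10⁻⁶ = 212.4 MPa, compressive.

σ ≈ 212 MPa (compressive)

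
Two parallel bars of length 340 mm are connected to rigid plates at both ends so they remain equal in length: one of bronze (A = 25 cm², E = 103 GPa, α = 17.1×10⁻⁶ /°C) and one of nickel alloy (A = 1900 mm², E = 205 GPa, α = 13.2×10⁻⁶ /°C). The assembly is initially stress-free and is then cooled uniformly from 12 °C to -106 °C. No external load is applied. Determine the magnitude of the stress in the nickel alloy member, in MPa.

σ ≈ 37.5 MPa (compressive)

Both members must finish at the same length. With the larger α, the bronze tends to over-contract; the plates restrain it, putting the bronze in tension and the nickel alloy in compression. With no external load the two internal forces are equal and opposite, magnitude P.
Setting the final lengths equal and cancelling L: (α₁ − α₂)ΔT = P/(A₁E₁) + P/(A₂E₂).
|α₁ − α₂|·ΔT = 3.9×10⁻⁶ × 118 = 0.0004602.
1/(A₁E₁) + 1/(A₂E₂) = 1/(2500×103×10³) + 1/(1900×205×10³) = 6.451×10⁻⁹ N⁻¹.
P = 0.0004602 / 6.451×10⁻⁹ = 71340 N = 71.34 kN.
σ_{nickel alloy} = P/A₂ = 71340/1900 = 37.55 MPa, compressive.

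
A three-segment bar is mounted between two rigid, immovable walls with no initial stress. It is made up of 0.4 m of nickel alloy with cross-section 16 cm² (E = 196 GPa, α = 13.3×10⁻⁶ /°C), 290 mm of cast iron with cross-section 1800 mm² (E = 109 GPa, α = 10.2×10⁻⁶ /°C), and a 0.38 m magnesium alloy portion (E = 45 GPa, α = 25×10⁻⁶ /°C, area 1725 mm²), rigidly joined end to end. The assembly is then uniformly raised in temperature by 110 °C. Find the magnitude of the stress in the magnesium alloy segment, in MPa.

With the walls removed the bar would change length by δ_free = Σ αᵢΔT Lᵢ = 13.3×10⁻⁶×110×400 + 10.2×10⁻⁶×110×290 + 25×10⁻⁶×110×380 = 1.956 mm.
The rigid supports impose zero overall length change; the single axial force P common to all segments must satisfy P Σ Lᵢ/(AᵢEᵢ) = δ_free.
The series flexibility is Σ Lᵢ/(AᵢEᵢ) = 400/(1600×196×10³) + 290/(1800×109×10³) + 380/(1725×45×10³) = 7.649×10⁻⁶ mm/N.
Hence P = δ_free / Σ(L/AE) = 1.956/7.649×10⁻⁶ = 255.7 kN (compressive).
σ_{magnesium alloy} = P / A = 255700 / 1725 = 148.2 MPa.

σ ≈ 148 MPa (compressive)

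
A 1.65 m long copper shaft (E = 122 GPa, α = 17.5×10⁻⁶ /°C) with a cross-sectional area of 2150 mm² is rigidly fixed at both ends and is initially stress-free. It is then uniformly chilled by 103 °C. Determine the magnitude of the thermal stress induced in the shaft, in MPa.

σ ≈ 220 MPa (tensile)

With length fixed, the mechanical strain must cancel the thermal strain αΔT = 17.5×10⁻⁶ × 103 = 1802.5×10⁻⁶.
Hence σ = E·αΔT = 122×10³ × 1802.5×10⁻⁶ = 219.9 MPa, tensile.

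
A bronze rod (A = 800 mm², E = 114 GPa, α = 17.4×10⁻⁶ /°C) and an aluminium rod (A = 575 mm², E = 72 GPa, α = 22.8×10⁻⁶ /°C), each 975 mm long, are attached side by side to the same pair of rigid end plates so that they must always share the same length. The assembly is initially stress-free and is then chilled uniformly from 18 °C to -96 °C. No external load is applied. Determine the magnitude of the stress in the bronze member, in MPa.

σ ≈ 21.9 MPa (compressive)

Both members must finish at the same length. With the larger α, the aluminium tends to over-contract; the plates restrain it, putting the aluminium in tension and the bronze in compression. With no external load the two internal forces are equal and opposite, magnitude P.
Equating the net (thermal + elastic) strains gives |α₁ − α₂|·ΔT = P·[1/(A₁E₁) + 1/(A₂E₂)].
|α₁ − α₂|·ΔT = 5.4×10⁻⁶ × 114 = 0.0006156.
1/(A₁E₁) + 1/(A₂E₂) = 1/(800×114×10³) + 1/(575×72×10³) = 3.512×10⁻⁸ N⁻¹.
So P = 0.0006156 / 3.512×10⁻⁸ = 17.53 kN.
σ_{bronze} = P/A₁ = 17530/800 = 21.91 MPa, compressive.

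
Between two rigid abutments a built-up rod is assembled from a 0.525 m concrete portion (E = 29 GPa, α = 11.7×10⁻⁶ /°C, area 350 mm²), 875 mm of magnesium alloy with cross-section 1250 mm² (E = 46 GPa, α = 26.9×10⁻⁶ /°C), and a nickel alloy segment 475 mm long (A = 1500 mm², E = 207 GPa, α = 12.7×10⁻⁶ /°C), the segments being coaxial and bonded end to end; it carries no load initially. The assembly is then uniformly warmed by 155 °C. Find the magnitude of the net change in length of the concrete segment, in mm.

|ΔL| ≈ 3.23 mm

With the walls removed the bar would change length by δ_free = Σ αᵢΔT Lᵢ = 11.7×10⁻⁶×155×525 + 26.9×10⁻⁶×155×875 + 12.7×10⁻⁶×155×475 = 5.535 mm.
The walls prevent any net length change, so an axial force P (same in every segment) develops. Compatibility: P · Σ Lᵢ/(AᵢEᵢ) = δ_free.
The series flexibility is Σ Lᵢ/(AᵢEᵢ) = 525/(350×29×10³) + 875/(1250×46×10³) + 475/(1500×207×10³) = 6.847×10⁻⁵ mm/N.
So P = 5.535 / 6.847×10⁻⁵ = 80.84 kN, compressive.
For the concrete segment, free thermal change = 11.7×10⁻⁶×155×525 = 0.9521 mm and elastic change from P = 80840×525/(350×29×10³) = 4.182 mm; these oppose, so the net change is 3.23 mm (segment shortens).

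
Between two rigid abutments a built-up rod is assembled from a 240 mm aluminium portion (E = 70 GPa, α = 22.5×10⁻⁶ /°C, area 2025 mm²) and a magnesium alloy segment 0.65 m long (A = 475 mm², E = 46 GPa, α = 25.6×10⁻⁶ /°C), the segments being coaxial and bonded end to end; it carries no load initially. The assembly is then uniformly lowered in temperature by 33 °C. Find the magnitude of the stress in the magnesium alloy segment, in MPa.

If the supports were absent, the total length change would be Σ αᵢΔT Lᵢ = 22.5×10⁻⁶×33×240 + 25.6×10⁻⁶×33×650 = 0.7273 mm.
The rigid supports impose zero overall length change; the single axial force P common to all segments must satisfy P Σ Lᵢ/(AᵢEᵢ) = δ_free.
Σ Lᵢ/(AᵢEᵢ) = 240/(2025×70×10³) + 650/(475×46×10³) = 3.144×10⁻⁵ mm/N.
So P = 0.7273 / 3.144×10⁻⁵ = 23.13 kN, tensile.
σ_{magnesium alloy} = P / A = 23130 / 475 = 48.7 MPa.

σ ≈ 48.7 MPa (tensile)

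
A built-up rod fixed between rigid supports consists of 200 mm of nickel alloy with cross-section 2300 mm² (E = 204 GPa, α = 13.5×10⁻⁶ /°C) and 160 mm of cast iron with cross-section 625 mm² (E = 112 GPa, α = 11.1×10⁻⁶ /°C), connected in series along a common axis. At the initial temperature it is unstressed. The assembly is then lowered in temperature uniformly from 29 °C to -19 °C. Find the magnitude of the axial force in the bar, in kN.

If the supports were absent, the total length change would be Σ αᵢΔT Lᵢ = 13.5×10⁻⁶×48×200 + 11.1×10⁻⁶×48×160 = 0.2148 mm.
The walls prevent any net length change, so an axial force P (same in every segment) develops. Compatibility: P · Σ Lᵢ/(AᵢEᵢ) = δ_free.
The series flexibility is Σ Lᵢ/(AᵢEᵢ) = 200/(2300×204×10³) + 160/(625×112×10³) = 2.712×10⁻⁶ mm/N.
P = 0.2148 / 2.712×10⁻⁶ = 79220 N = 79.22 kN, tensile.

P ≈ 79.2 kN (tensile)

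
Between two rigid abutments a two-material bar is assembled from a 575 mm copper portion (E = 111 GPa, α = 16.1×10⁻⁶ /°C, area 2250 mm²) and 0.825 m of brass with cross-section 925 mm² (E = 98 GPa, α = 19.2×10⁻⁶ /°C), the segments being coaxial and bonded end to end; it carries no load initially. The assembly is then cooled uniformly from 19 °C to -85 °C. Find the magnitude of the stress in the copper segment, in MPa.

With the walls removed the bar would change length by δ_free = Σ αᵢΔT Lᵢ = 16.1×10⁻⁶×104×575 + 19.2×10⁻⁶×104×825 = 2.61 mm.
The walls prevent any net length change, so an axial force P (same in every segment) develops. Compatibility: P · Σ Lᵢ/(AᵢEᵢ) = δ_free.
Σ Lᵢ/(AᵢEᵢ) = 575/(2250×111×10³) + 825/(925×98×10³) = 1.14×10⁻⁵ mm/N.
P = 2.61 / 1.14×10⁻⁵ = 228900 N = 228.9 kN, tensile.
σ_{copper} = P / A = 228900 / 2250 = 101.7 MPa.

σ ≈ 102 MPa (tensile)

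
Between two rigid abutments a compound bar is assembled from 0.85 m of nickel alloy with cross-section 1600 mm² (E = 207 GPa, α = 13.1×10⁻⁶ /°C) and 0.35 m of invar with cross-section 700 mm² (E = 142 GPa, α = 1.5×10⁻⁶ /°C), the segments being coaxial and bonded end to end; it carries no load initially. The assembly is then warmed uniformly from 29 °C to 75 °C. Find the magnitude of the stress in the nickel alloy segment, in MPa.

If the supports were absent, the total length change would be Σ αᵢΔT Lᵢ = 13.1×10⁻⁶×46×850 + 1.5×10⁻⁶×46×350 = 0.5364 mm.
Since the ends are fixed, an axial force P builds up, equal in every segment, with P · Σ Lᵢ/(AᵢEᵢ) = δ_free.
The series flexibility is Σ Lᵢ/(AᵢEᵢ) = 850/(1600×207×10³) + 350/(700×142×10³) = 6.088×10⁻⁶ mm/N.
So P = 0.5364 / 6.088×10⁻⁶ = 88.11 kN, compressive.
σ_{nickel alloy} = P / A = 88110 / 1600 = 55.07 MPa.

σ ≈ 55.1 MPa (compressive)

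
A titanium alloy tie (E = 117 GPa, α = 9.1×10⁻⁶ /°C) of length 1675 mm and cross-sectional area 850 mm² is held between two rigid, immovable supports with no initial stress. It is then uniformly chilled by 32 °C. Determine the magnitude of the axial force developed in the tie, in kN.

P ≈ 29 kN (tensile)

With zero net strain, σ = E·αΔT = 117 GPa × 9.1×10⁻⁶ × 32 = 34.07 MPa.
P = AEαΔT = 850 × 117×10³ × 9.1×10⁻⁶ × 32 = 28.96 kN (tensile).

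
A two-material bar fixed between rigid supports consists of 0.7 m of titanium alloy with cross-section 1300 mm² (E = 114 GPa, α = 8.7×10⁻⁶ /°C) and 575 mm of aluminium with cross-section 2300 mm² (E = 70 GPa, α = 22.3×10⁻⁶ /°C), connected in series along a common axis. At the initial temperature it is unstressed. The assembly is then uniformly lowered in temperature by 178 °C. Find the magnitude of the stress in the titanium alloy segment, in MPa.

σ ≈ 312 MPa (tensile)

Free thermal contraction of the whole bar: Σ αᵢΔT Lᵢ = 8.7×10⁻⁶×178×700 + 22.3×10⁻⁶×178×575 = 3.366 mm.
The walls prevent any net length change, so an axial force P (same in every segment) develops. Compatibility: P · Σ Lᵢ/(AᵢEᵢ) = δ_free.
The series flexibility is Σ Lᵢ/(AᵢEᵢ) = 700/(1300×114×10³) + 575/(2300×70×10³) = 8.295×10⁻⁶ mm/N.
P = 3.366 / 8.295×10⁻⁶ = 405800 N = 405.8 kN, tensile.
σ_{titanium alloy} = P / A = 405800 / 1300 = 312.2 MPa.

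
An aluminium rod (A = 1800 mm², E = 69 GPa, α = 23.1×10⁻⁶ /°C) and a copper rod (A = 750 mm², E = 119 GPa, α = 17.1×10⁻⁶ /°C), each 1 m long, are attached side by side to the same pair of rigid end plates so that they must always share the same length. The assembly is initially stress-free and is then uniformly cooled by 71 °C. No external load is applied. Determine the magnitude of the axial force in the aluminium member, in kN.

P ≈ 22.1 kN (tensile in the aluminium)

Both members must finish at the same length. With the larger α, the aluminium tends to over-contract; the plates restrain it, putting the aluminium in tension and the copper in compression. With no external load the two internal forces are equal and opposite, magnitude P.
Equating the net (thermal + elastic) strains gives |α₁ − α₂|·ΔT = P·[1/(A₁E₁) + 1/(A₂E₂)].
|α₁ − α₂|·ΔT = 6×10⁻⁶ × 71 = 0.000426.
1/(A₁E₁) + 1/(A₂E₂) = 1/(1800×69×10³) + 1/(750×119×10³) = 1.926×10⁻⁸ N⁻¹.
P = 0.000426 / 1.926×10⁻⁸ = 22120 N = 22.12 kN.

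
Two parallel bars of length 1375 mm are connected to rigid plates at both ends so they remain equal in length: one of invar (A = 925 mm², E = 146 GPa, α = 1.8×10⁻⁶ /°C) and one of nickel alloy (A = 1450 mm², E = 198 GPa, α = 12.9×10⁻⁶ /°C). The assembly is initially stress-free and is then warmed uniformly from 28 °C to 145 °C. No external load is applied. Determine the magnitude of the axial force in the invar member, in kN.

P ≈ 119 kN (tensile in the invar)

Equilibrium of a rigid end plate with no external load gives equal and opposite internal forces ±P in the two members. Since α_{nickel alloy} > α_{invar}, heating drives the nickel alloy into compression and the invar into tension.
Setting the final lengths equal and cancelling L: (α₁ − α₂)ΔT = P/(A₁E₁) + P/(A₂E₂).
|α₁ − α₂|·ΔT = 11.1×10⁻⁶ × 117 = 0.001299.
1/(A₁E₁) + 1/(A₂E₂) = 1/(925×146×10³) + 1/(1450×198×10³) = 1.089×10⁻⁸ N⁻¹.
So P = 0.001299 / 1.089×10⁻⁸ = 119.3 kN.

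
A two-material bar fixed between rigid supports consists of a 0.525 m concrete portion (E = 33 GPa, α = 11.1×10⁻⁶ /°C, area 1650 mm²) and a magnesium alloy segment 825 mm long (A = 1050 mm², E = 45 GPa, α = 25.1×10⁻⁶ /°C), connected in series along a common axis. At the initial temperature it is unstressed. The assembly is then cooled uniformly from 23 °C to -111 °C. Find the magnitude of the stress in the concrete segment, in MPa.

Free thermal contraction of the whole bar: Σ αᵢΔT Lᵢ = 11.1×10⁻⁶×134×525 + 25.1×10⁻⁶×134×825 = 3.556 mm.
The walls prevent any net length change, so an axial force P (same in every segment) develops. Compatibility: P · Σ Lᵢ/(AᵢEᵢ) = δ_free.
The series flexibility is Σ Lᵢ/(AᵢEᵢ) = 525/(1650×33×10³) + 825/(1050×45×10³) = 2.71×10⁻⁵ mm/N.
P = 3.556 / 2.71×10⁻⁵ = 131200 N = 131.2 kN, tensile.
σ_{concrete} = P / A = 131200 / 1650 = 79.51 MPa.

σ ≈ 79.5 MPa (tensile)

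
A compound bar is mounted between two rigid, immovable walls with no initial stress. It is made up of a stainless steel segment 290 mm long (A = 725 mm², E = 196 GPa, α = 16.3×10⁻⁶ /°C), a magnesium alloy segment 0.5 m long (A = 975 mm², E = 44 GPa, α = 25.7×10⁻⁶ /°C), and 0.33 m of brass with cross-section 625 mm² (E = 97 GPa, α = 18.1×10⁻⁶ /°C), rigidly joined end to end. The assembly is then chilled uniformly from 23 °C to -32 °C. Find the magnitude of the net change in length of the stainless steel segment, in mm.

|ΔL| ≈ 0.122 mm

If the supports were absent, the total length change would be Σ αᵢΔT Lᵢ = 16.3×10⁻⁶×55×290 + 25.7×10⁻⁶×55×500 + 18.1×10⁻⁶×55×330 = 1.295 mm.
Since the ends are fixed, an axial force P builds up, equal in every segment, with P · Σ Lᵢ/(AᵢEᵢ) = δ_free.
The series flexibility is Σ Lᵢ/(AᵢEᵢ) = 290/(725×196×10³) + 500/(975×44×10³) + 330/(625×97×10³) = 1.914×10⁻⁵ mm/N.
Hence P = δ_free / Σ(L/AE) = 1.295/1.914×10⁻⁵ = 67.68 kN (tensile).
For the stainless steel segment, free thermal change = 16.3×10⁻⁶×55×290 = 0.26 mm and elastic change from P = 67680×290/(725×196×10³) = 0.1381 mm; these oppose, so the net change is 0.122 mm (segment shortens).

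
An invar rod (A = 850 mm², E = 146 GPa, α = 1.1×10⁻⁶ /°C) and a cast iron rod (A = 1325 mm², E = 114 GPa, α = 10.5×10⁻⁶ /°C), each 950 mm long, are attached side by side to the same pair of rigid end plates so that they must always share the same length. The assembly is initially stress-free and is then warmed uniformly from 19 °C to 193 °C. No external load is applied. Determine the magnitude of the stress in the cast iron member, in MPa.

Equilibrium of a rigid end plate with no external load gives equal and opposite internal forces ±P in the two members. Since α_{cast iron} > α_{invar}, heating drives the cast iron into compression and the invar into tension.
Setting the final lengths equal and cancelling L: (α₁ − α₂)ΔT = P/(A₁E₁) + P/(A₂E₂).
|α₁ − α₂|·ΔT = 9.4×10⁻⁶ × 174 = 0.001636.
1/(A₁E₁) + 1/(A₂E₂) = 1/(850×146×10³) + 1/(1325×114×10³) = 1.468×10⁻⁸ N⁻¹.
So P = 0.001636 / 1.468×10⁻⁸ = 111.4 kN.
σ_{cast iron} = P/A₂ = 111400/1325 = 84.1 MPa, compressive.

σ ≈ 84.1 MPa (compressive)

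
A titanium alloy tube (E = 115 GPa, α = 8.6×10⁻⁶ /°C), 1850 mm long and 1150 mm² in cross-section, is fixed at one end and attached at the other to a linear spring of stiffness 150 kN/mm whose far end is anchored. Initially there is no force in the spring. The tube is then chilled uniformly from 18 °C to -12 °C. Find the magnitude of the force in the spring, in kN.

The unrestrained thermal change is αΔT L = 8.6×10⁻⁶ × 30 × 1850 = 0.4773 mm.
Let P be the tensile force in the spring. The tube extends elastically by PL/(AE) and the spring stretches by P/k; together these equal δ_free.
P [ L/(AE) + 1/k ] = δ_free → P [ 1850/(1150×115×10³) + 1/(150×10³) ] = 0.4773.
P = 0.4773 / 2.066×10⁻⁵ = 23110 N.

P ≈ 23.1 kN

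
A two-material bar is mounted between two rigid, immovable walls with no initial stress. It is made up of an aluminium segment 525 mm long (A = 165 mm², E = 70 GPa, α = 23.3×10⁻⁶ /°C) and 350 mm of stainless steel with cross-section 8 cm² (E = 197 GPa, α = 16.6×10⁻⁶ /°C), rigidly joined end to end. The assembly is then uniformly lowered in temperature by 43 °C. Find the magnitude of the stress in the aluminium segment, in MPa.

If the supports were absent, the total length change would be Σ αᵢΔT Lᵢ = 23.3×10⁻⁶×43×525 + 16.6×10⁻⁶×43×350 = 0.7758 mm.
Since the ends are fixed, an axial force P builds up, equal in every segment, with P · Σ Lᵢ/(AᵢEᵢ) = δ_free.
Σ Lᵢ/(AᵢEᵢ) = 525/(165×70×10³) + 350/(800×197×10³) = 4.768×10⁻⁵ mm/N.
Hence P = δ_free / Σ(L/AE) = 0.7758/4.768×10⁻⁵ = 16.27 kN (tensile).
σ_{aluminium} = P / A = 16270 / 165 = 98.63 MPa.

σ ≈ 98.6 MPa (tensile)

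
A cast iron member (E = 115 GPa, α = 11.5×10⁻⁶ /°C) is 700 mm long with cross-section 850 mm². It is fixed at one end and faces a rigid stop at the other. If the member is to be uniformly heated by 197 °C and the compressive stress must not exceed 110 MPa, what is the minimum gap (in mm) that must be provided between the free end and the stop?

Free expansion if unrestrained: δ_free = αΔT L = 11.5×10⁻⁶ × 197 × 700 = 1.586 mm.
A stress of 110 MPa corresponds to the wall pushing the member back by σL/E = 110×700/(115×10³) = 0.6696 mm.
The gap must absorb the remainder: g_min = 1.586 − 0.6696 = 0.9163 mm.

g ≈ 0.916 mm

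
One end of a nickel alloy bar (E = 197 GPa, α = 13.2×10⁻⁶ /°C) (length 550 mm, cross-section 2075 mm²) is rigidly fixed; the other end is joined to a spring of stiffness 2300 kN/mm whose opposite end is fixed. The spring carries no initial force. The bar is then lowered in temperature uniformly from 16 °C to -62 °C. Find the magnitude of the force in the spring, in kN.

P ≈ 318 kN

If the spring were absent the bar would shorten by αΔT L = 13.2×10⁻⁶ × 78 × 550 = 0.5663 mm.
Let P be the tensile force in the spring. The bar extends elastically by PL/(AE) and the spring stretches by P/k; together these equal δ_free.
P [ L/(AE) + 1/k ] = δ_free → P [ 550/(2075×197×10³) + 1/(2300×10³) ] = 0.5663.
P = 0.5663 / 1.78×10⁻⁶ = 318100 N.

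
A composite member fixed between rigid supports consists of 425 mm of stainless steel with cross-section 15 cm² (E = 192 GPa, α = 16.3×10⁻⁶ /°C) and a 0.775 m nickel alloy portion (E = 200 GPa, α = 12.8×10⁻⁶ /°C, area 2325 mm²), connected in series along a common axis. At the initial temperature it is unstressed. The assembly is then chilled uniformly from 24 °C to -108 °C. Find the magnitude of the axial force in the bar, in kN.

If the supports were absent, the total length change would be Σ αᵢΔT Lᵢ = 16.3×10⁻⁶×132×425 + 12.8×10⁻⁶×132×775 = 2.224 mm.
The walls prevent any net length change, so an axial force P (same in every segment) develops. Compatibility: P · Σ Lᵢ/(AᵢEᵢ) = δ_free.
Σ Lᵢ/(AᵢEᵢ) = 425/(1500×192×10³) + 775/(2325×200×10³) = 3.142×10⁻⁶ mm/N.
So P = 2.224 / 3.142×10⁻⁶ = 707.7 kN, tensile.

P ≈ 708 kN (tensile)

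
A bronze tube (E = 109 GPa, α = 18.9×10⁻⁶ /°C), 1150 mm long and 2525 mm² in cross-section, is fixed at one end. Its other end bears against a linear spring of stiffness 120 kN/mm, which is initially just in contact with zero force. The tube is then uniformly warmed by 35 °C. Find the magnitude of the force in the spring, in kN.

The unrestrained thermal change is αΔT L = 18.9×10⁻⁶ × 35 × 1150 = 0.7607 mm.
Let P be the compressive force at the spring. The tube shortens elastically by PL/(AE) and the spring compresses by P/k; together these equal δ_free.
So P = δ_free / [L/(AE) + 1/k] = 0.7607 / [ 1150/(2525×109×10³) + 1/(120×10³) ].
P = 0.7607 / 1.251×10⁻⁵ = 60800 N.

P ≈ 60.8 kN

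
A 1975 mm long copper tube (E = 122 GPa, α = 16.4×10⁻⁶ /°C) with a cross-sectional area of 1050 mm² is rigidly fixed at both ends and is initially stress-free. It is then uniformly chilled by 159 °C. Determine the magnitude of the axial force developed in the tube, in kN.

With zero net strain, σ = E·αΔT = 122 GPa × 16.4×10⁻⁶ × 159 = 318.1 MPa.
Axial force P = σA = 318.1 × 1050 = 334000 N = 334 kN, tensile.

P ≈ 334 kN (tensile)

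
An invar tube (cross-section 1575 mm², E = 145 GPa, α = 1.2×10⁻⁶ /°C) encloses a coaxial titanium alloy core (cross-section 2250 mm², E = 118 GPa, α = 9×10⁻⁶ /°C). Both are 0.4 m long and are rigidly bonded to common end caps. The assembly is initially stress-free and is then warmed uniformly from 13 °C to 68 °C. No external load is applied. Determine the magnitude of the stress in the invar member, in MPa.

σ ≈ 33.4 MPa (tensile)

Both members must finish at the same length. With the larger α, the titanium alloy tends to over-expand; the plates restrain it, putting the titanium alloy in compression and the invar in tension. With no external load the two internal forces are equal and opposite, magnitude P.
Equating the net (thermal + elastic) strains gives |α₁ − α₂|·ΔT = P·[1/(A₁E₁) + 1/(A₂E₂)].
|α₁ − α₂|·ΔT = 7.8×10⁻⁶ × 55 = 0.000429.
1/(A₁E₁) + 1/(A₂E₂) = 1/(1575×145×10³) + 1/(2250×118×10³) = 8.145×10⁻⁹ N⁻¹.
P = 0.000429 / 8.145×10⁻⁹ = 52670 N = 52.67 kN.
σ_{invar} = P/A₁ = 52670/1575 = 33.44 MPa, tensile.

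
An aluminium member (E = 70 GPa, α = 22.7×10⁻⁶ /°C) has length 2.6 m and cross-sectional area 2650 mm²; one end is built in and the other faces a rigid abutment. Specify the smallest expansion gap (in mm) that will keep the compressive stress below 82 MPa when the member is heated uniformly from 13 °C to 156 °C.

g ≈ 5.39 mm

Free expansion if unrestrained: δ_free = αΔT L = 22.7×10⁻⁶ × 143 × 2600 = 8.44 mm.
A stress of 82 MPa corresponds to the wall pushing the member back by σL/E = 82×2600/(70×10³) = 3.046 mm.
The gap must absorb the remainder: g_min = 8.44 − 3.046 = 5.394 mm.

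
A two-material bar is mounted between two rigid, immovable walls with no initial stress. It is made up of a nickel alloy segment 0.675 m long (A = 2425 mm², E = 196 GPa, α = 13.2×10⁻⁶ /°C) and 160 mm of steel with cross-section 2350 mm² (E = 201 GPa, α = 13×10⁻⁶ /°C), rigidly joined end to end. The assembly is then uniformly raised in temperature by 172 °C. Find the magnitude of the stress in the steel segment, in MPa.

With the walls removed the bar would change length by δ_free = Σ αᵢΔT Lᵢ = 13.2×10⁻⁶×172×675 + 13×10⁻⁶×172×160 = 1.89 mm.
The walls prevent any net length change, so an axial force P (same in every segment) develops. Compatibility: P · Σ Lᵢ/(AᵢEᵢ) = δ_free.
Σ Lᵢ/(AᵢEᵢ) = 675/(2425×196×10³) + 160/(2350×201×10³) = 1.759×10⁻⁶ mm/N.
So P = 1.89 / 1.759×10⁻⁶ = 1075 kN, compressive.
σ_{steel} = P / A = 1.075×10⁶ / 2350 = 457.3 MPa.

σ ≈ 457 MPa (compressive)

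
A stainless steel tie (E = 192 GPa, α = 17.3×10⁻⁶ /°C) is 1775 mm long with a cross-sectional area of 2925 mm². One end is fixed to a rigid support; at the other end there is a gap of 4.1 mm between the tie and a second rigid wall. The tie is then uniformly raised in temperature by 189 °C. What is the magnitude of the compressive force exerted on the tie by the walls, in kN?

P ≈ 539 kN

Free thermal elongation = αΔT L = 17.3×10⁻⁶ × 189 × 1775 = 5.804 mm.
The gap closes (δ_free > 4.1 mm) and the wall then resists a further 5.804 − 4.1 = 1.704 mm of expansion.
So σ = E(δ_free − g)/L = 192×10³ × 1.704/1775 = 184.3 MPa.
P = σA = 184.3 × 2925 = 539 kN.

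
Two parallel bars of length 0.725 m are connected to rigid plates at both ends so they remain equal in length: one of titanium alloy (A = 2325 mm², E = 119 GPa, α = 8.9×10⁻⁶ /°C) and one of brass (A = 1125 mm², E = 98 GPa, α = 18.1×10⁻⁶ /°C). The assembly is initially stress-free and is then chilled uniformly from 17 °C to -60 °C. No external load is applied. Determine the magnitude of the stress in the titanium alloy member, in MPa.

σ ≈ 24 MPa (compressive)

Both members must finish at the same length. With the larger α, the brass tends to over-contract; the plates restrain it, putting the brass in tension and the titanium alloy in compression. With no external load the two internal forces are equal and opposite, magnitude P.
Compatibility of the two members (thermal + elastic change equal): (α₁ − α₂)ΔT = P·[1/(A₁E₁) + 1/(A₂E₂)].
|α₁ − α₂|·ΔT = 9.2×10⁻⁶ × 77 = 0.0007084.
1/(A₁E₁) + 1/(A₂E₂) = 1/(2325×119×10³) + 1/(1125×98×10³) = 1.268×10⁻⁸ N⁻¹.
So P = 0.0007084 / 1.268×10⁻⁸ = 55.85 kN.
σ_{titanium alloy} = P/A₁ = 55850/2325 = 24.02 MPa, compressive.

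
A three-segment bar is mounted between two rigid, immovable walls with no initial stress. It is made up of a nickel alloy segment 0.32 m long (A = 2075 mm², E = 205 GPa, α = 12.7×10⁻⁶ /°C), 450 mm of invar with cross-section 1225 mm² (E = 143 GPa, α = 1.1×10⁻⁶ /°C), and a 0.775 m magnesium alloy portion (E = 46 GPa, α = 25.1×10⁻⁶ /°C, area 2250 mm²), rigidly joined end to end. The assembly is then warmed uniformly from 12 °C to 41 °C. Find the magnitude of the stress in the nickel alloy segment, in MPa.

With the walls removed the bar would change length by δ_free = Σ αᵢΔT Lᵢ = 12.7×10⁻⁶×29×320 + 1.1×10⁻⁶×29×450 + 25.1×10⁻⁶×29×775 = 0.6963 mm.
The walls prevent any net length change, so an axial force P (same in every segment) develops. Compatibility: P · Σ Lᵢ/(AᵢEᵢ) = δ_free.
Σ Lᵢ/(AᵢEᵢ) = 320/(2075×205×10³) + 450/(1225×143×10³) + 775/(2250×46×10³) = 1.081×10⁻⁵ mm/N.
P = 0.6963 / 1.081×10⁻⁵ = 64420 N = 64.42 kN, compressive.
σ_{nickel alloy} = P / A = 64420 / 2075 = 31.05 MPa.

σ ≈ 31 MPa (compressive)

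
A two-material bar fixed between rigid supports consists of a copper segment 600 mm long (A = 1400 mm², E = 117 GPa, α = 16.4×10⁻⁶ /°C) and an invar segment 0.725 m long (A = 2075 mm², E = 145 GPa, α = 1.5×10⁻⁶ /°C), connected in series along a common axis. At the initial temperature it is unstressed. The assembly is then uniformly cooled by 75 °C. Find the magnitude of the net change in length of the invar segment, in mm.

With the walls removed the bar would change length by δ_free = Σ αᵢΔT Lᵢ = 16.4×10⁻⁶×75×600 + 1.5×10⁻⁶×75×725 = 0.8196 mm.
The rigid supports impose zero overall length change; the single axial force P common to all segments must satisfy P Σ Lᵢ/(AᵢEᵢ) = δ_free.
Σ Lᵢ/(AᵢEᵢ) = 600/(1400×117×10³) + 725/(2075×145×10³) = 6.073×10⁻⁶ mm/N.
Hence P = δ_free / Σ(L/AE) = 0.8196/6.073×10⁻⁶ = 135 kN (tensile).
For the invar segment, free thermal change = 1.5×10⁻⁶×75×725 = 0.08156 mm and elastic change from P = 135000×725/(2075×145×10³) = 0.3252 mm; these oppose, so the net change is 0.244 mm (segment lengthens).

|ΔL| ≈ 0.244 mm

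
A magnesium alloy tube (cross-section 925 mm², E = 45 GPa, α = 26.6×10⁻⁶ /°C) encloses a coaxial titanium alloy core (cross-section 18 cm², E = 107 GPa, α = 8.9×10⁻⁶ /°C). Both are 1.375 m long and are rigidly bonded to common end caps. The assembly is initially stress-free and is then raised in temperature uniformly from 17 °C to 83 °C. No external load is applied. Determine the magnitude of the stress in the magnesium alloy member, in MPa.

Equilibrium of a rigid end plate with no external load gives equal and opposite internal forces ±P in the two members. Since α_{magnesium alloy} > α_{titanium alloy}, heating drives the magnesium alloy into compression and the titanium alloy into tension.
Compatibility of the two members (thermal + elastic change equal): (α₁ − α₂)ΔT = P·[1/(A₁E₁) + 1/(A₂E₂)].
|α₁ − α₂|·ΔT = 17.7×10⁻⁶ × 66 = 0.001168.
1/(A₁E₁) + 1/(A₂E₂) = 1/(925×45×10³) + 1/(1800×107×10³) = 2.922×10⁻⁸ N⁻¹.
P = 0.001168 / 2.922×10⁻⁸ = 39980 N = 39.98 kN.
σ_{magnesium alloy} = P/A₁ = 39980/925 = 43.23 MPa, compressive.

σ ≈ 43.2 MPa (compressive)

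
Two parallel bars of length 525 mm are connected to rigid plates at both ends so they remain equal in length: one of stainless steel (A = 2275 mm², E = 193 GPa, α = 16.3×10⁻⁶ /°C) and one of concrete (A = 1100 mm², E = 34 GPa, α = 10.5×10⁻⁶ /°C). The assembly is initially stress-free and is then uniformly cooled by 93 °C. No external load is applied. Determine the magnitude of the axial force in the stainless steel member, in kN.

Both members must finish at the same length. With the larger α, the stainless steel tends to over-contract; the plates restrain it, putting the stainless steel in tension and the concrete in compression. With no external load the two internal forces are equal and opposite, magnitude P.
Equating the net (thermal + elastic) strains gives |α₁ − α₂|·ΔT = P·[1/(A₁E₁) + 1/(A₂E₂)].
|α₁ − α₂|·ΔT = 5.8×10⁻⁶ × 93 = 0.0005394.
1/(A₁E₁) + 1/(A₂E₂) = 1/(2275×193×10³) + 1/(1100×34×10³) = 2.902×10⁻⁸ N⁻¹.
So P = 0.0005394 / 2.902×10⁻⁸ = 18.59 kN.

P ≈ 18.6 kN (tensile in the stainless steel)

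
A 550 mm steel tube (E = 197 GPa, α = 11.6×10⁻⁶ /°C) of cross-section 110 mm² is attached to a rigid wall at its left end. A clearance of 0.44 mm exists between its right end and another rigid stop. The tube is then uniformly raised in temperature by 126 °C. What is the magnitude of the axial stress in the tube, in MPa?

σ ≈ 130 MPa (compressive)

Unrestrained expansion: δ_free = αΔT L = 11.6×10⁻⁶ × 126 × 550 = 0.8039 mm.
The gap closes (δ_free > 0.44 mm) and the wall then resists a further 0.8039 − 0.44 = 0.3639 mm of expansion.
So σ = E(δ_free − g)/L = 197×10³ × 0.3639/550 = 130.3 MPa.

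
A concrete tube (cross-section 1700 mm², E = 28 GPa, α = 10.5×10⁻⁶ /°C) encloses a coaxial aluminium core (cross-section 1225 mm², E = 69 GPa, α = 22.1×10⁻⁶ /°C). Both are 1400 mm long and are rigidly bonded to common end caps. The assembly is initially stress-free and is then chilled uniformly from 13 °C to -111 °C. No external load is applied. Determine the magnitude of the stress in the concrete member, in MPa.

σ ≈ 25.8 MPa (compressive)

Equilibrium of a rigid end plate with no external load gives equal and opposite internal forces ±P in the two members. Since α_{aluminium} > α_{concrete}, cooling drives the aluminium into tension and the concrete into compression.
Equating the net (thermal + elastic) strains gives |α₁ − α₂|·ΔT = P·[1/(A₁E₁) + 1/(A₂E₂)].
|α₁ − α₂|·ΔT = 11.6×10⁻⁶ × 124 = 0.001438.
1/(A₁E₁) + 1/(A₂E₂) = 1/(1700×28×10³) + 1/(1225×69×10³) = 3.284×10⁻⁸ N⁻¹.
So P = 0.001438 / 3.284×10⁻⁸ = 43.8 kN.
σ_{concrete} = P/A₁ = 43800/1700 = 25.77 MPa, compressive.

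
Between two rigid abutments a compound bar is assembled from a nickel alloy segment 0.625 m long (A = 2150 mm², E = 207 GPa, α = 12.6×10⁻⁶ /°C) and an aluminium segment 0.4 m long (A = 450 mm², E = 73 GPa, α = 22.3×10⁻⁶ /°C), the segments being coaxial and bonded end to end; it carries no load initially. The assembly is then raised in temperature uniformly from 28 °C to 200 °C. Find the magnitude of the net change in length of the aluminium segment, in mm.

Free thermal expansion of the whole bar: Σ αᵢΔT Lᵢ = 12.6×10⁻⁶×172×625 + 22.3×10⁻⁶×172×400 = 2.889 mm.
Since the ends are fixed, an axial force P builds up, equal in every segment, with P · Σ Lᵢ/(AᵢEᵢ) = δ_free.
Σ Lᵢ/(AᵢEᵢ) = 625/(2150×207×10³) + 400/(450×73×10³) = 1.358×10⁻⁵ mm/N.
P = 2.889 / 1.358×10⁻⁵ = 212700 N = 212.7 kN, compressive.
For the aluminium segment, free thermal change = 22.3×10⁻⁶×172×400 = 1.534 mm and elastic change from P = 212700×400/(450×73×10³) = 2.59 mm; these oppose, so the net change is 1.06 mm (segment shortens).

|ΔL| ≈ 1.06 mm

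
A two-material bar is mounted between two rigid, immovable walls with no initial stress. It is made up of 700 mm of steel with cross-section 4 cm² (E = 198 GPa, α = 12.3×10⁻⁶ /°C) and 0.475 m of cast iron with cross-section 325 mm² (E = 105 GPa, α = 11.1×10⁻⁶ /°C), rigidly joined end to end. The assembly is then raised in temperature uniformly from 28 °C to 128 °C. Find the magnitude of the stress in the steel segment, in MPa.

If the supports were absent, the total length change would be Σ αᵢΔT Lᵢ = 12.3×10⁻⁶×100×700 + 11.1×10⁻⁶×100×475 = 1.388 mm.
The rigid supports impose zero overall length change; the single axial force P common to all segments must satisfy P Σ Lᵢ/(AᵢEᵢ) = δ_free.
Σ Lᵢ/(AᵢEᵢ) = 700/(400×198×10³) + 475/(325×105×10³) = 2.276×10⁻⁵ mm/N.
So P = 1.388 / 2.276×10⁻⁵ = 61 kN, compressive.
σ_{steel} = P / A = 61000 / 400 = 152.5 MPa.

σ ≈ 153 MPa (compressive)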